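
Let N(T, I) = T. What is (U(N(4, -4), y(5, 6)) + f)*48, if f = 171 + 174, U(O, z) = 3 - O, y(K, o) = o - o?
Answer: 16512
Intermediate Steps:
y(K, o) = 0
f = 345
(U(N(4, -4), y(5, 6)) + f)*48 = ((3 - 1*4) + 345)*48 = ((3 - 4) + 345)*48 = (-1 + 345)*48 = 344*48 = 16512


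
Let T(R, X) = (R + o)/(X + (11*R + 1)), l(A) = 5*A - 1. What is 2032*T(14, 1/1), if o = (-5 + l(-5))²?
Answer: 12700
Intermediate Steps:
l(A) = -1 + 5*A
o = 961 (o = (-5 + (-1 + 5*(-5)))² = (-5 + (-1 - 25))² = (-5 - 26)² = (-31)² = 961)
T(R, X) = (961 + R)/(1 + X + 11*R) (T(R, X) = (R + 961)/(X + (11*R + 1)) = (961 + R)/(X + (1 + 11*R)) = (961 + R)/(1 + X + 11*R))
2032*T(14, 1/1) = 2032*((961 + 14)/(1 + 1/1 + 11*14)) = 2032*(975/(1 + 1 + 154)) = 2032*(975/156) = 2032*((1/156)*975) = 2032*(25/4) = 12700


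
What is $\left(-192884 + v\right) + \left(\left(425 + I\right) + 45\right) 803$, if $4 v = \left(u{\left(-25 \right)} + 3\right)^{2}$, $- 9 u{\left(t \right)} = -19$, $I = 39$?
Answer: $\frac{17483812}{81} \approx 2.1585 \cdot 10^{5}$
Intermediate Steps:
$u{\left(t \right)} = \frac{19}{9}$ ($u{\left(t \right)} = \left(- \frac{1}{9}\right) \left(-19\right) = \frac{19}{9}$)
$v = \frac{529}{81}$ ($v = \frac{\left(\frac{19}{9} + 3\right)^{2}}{4} = \frac{\left(\frac{46}{9}\right)^{2}}{4} = \frac{1}{4} \cdot \frac{2116}{81} = \frac{529}{81} \approx 6.5309$)
$\left(-192884 + v\right) + \left(\left(425 + I\right) + 45\right) 803 = \left(-192884 + \frac{529}{81}\right) + \left(\left(425 + 39\right) + 45\right) 803 = - \frac{15623075}{81} + \left(464 + 45\right) 803 = - \frac{15623075}{81} + 509 \cdot 803 = - \frac{15623075}{81} + 408727 = \frac{17483812}{81}$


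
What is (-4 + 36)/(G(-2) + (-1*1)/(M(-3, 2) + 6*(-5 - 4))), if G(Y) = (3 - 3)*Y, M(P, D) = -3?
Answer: 1824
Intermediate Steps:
G(Y) = 0 (G(Y) = 0*Y = 0)
(-4 + 36)/(G(-2) + (-1*1)/(M(-3, 2) + 6*(-5 - 4))) = (-4 + 36)/(0 + (-1*1)/(-3 + 6*(-5 - 4))) = 32/(0 - 1/(-3 + 6*(-9))) = 32/(0 - 1/(-3 - 54)) = 32/(0 - 1/(-57)) = 32/(0 - 1*(-1/57)) = 32/(0 + 1/57) = 32/(1/57) = 57*32 = 1824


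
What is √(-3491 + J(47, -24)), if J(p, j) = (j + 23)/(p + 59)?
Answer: I*√39224982/106 ≈ 59.085*I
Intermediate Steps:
J(p, j) = (23 + j)/(59 + p)
√(-3491 + J(47, -24)) = √(-3491 + (23 - 24)/(59 + 47)) = √(-3491 - 1/106) = √(-370047/106) = I*√39224982/106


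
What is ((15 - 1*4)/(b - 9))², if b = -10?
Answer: 121/361 ≈ 0.33518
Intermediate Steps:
((15 - 1*4)/(b - 9))² = ((15 - 1*4)/(-10 - 9))² = ((15 - 4)/(-19))² = (11*(-1/19))² = (-11/19)² = 121/361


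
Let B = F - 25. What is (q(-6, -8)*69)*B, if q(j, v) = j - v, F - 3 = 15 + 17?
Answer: 1380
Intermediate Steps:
F = 35 (F = 3 + (15 + 17) = 3 + 32 = 35)
B = 10 (B = 35 - 25 = 10)
(q(-6, -8)*69)*B = ((-6 - 1*(-8))*69)*10 = ((-6 + 8)*69)*10 = (2*69)*10 = 138*10 = 1380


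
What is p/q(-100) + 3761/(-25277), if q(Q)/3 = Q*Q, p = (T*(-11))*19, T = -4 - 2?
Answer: -13522107/126385000 ≈ -0.10699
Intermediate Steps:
T = -6
p = 1254 (p = -6*(-11)*19 = 66*19 = 1254)
q(Q) = 3*Q**2 (q(Q) = 3*(Q*Q) = 3*Q**2)
p/q(-100) + 3761/(-25277) = 1254/((3*(-100)**2)) + 3761/(-25277) = 1254/((3*10000)) + 3761*(-1/25277) = 1254/30000 - 3761/25277 = 1254*(1/30000) - 3761/25277 = 209/5000 - 3761/25277 = -13522107/126385000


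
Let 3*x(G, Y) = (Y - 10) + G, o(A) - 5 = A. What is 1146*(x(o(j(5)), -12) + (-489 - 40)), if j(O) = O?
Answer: -610818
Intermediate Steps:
o(A) = 5 + A
x(G, Y) = -10/3 + G/3 + Y/3 (x(G, Y) = ((Y - 10) + G)/3 = ((-10 + Y) + G)/3 = (-10 + G + Y)/3 = -10/3 + G/3 + Y/3)
1146*(x(o(j(5)), -12) + (-489 - 40)) = 1146*((-10/3 + (5 + 5)/3 + (⅓)*(-12)) + (-489 - 40)) = 1146*((-10/3 + (⅓)*10 - 4) - 529) = 1146*((-10/3 + 10/3 - 4) - 529) = 1146*(-4 - 529) = 1146*(-533) = -610818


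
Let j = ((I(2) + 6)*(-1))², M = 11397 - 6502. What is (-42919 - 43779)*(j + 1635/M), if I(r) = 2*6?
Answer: -27528609054/979 ≈ -2.8119e+7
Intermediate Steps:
M = 4895
I(r) = 12
j = 324 (j = ((12 + 6)*(-1))² = (18*(-1))² = (-18)² = 324)
(-42919 - 43779)*(j + 1635/M) = (-42919 - 43779)*(324 + 1635/4895) = -86698*(324 + 1635*(1/4895)) = -86698*(324 + 327/979) = -86698*317523/979 = -27528609054/979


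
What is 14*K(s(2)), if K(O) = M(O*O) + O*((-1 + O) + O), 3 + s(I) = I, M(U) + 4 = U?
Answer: 0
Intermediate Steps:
M(U) = -4 + U
s(I) = -3 + I
K(O) = -4 + O² + O*(-1 + 2*O) (K(O) = (-4 + O*O) + O*((-1 + O) + O) = (-4 + O²) + O*(-1 + 2*O) = -4 + O² + O*(-1 + 2*O))
14*K(s(2)) = 14*(-4 - (-3 + 2) + 3*(-3 + 2)²) = 14*(-4 - 1*(-1) + 3*(-1)²) = 14*(-4 + 1 + 3*1) = 14*(-4 + 1 + 3) = 14*0 = 0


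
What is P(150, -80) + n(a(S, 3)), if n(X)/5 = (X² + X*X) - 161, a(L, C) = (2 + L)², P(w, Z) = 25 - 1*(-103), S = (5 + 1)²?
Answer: 20850683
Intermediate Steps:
S = 36 (S = 6² = 36)
P(w, Z) = 128 (P(w, Z) = 25 + 103 = 128)
n(X) = -805 + 10*X² (n(X) = 5*((X² + X*X) - 161) = 5*((X² + X²) - 161) = 5*(2*X² - 161) = 5*(-161 + 2*X²) = -805 + 10*X²)
P(150, -80) + n(a(S, 3)) = 128 + (-805 + 10*((2 + 36)²)²) = 128 + (-805 + 10*(38²)²) = 128 + (-805 + 10*1444²) = 128 + (-805 + 10*2085136) = 128 + (-805 + 20851360) = 128 + 20850555 = 20850683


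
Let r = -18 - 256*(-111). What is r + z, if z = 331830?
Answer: 360228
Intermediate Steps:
r = 28398 (r = -18 + 28416 = 28398)
r + z = 28398 + 331830 = 360228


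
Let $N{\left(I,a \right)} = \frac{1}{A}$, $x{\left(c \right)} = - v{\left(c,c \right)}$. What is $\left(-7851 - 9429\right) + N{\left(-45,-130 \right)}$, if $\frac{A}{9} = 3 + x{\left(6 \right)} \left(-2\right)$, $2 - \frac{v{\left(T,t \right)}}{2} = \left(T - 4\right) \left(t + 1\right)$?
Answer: $- \frac{6998401}{405} \approx -17280.0$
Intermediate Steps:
$v{\left(T,t \right)} = 4 - 2 \left(1 + t\right) \left(-4 + T\right)$ ($v{\left(T,t \right)} = 4 - 2 \left(T - 4\right) \left(t + 1\right) = 4 - 2 \left(-4 + T\right) \left(1 + t\right) = 4 - 2 \left(1 + t\right) \left(-4 + T\right)$)
$x{\left(c \right)} = -12 - 6 c + 2 c^{2}$ ($x{\left(c \right)} = - (12 - 2 c + 8 c - 2 c c) = - (12 - 2 c + 8 c - 2 c^{2}) = - (12 - 2 c^{2} + 6 c) = -12 - 6 c + 2 c^{2}$)
$A = -405$ ($A = 9 \left(3 + \left(-12 - 36 + 2 \cdot 6^{2}\right) \left(-2\right)\right) = 9 \left(3 + \left(-12 - 36 + 2 \cdot 36\right) \left(-2\right)\right) = 9 \left(3 + \left(-12 - 36 + 72\right) \left(-2\right)\right) = 9 \left(3 + 24 \left(-2\right)\right) = 9 \left(3 - 48\right) = 9 \left(-45\right) = -405$)
$N{\left(I,a \right)} = - \frac{1}{405}$ ($N{\left(I,a \right)} = \frac{1}{-405} = - \frac{1}{405}$)
$\left(-7851 - 9429\right) + N{\left(-45,-130 \right)} = \left(-7851 - 9429\right) - \frac{1}{405} = -17280 - \frac{1}{405} = - \frac{6998401}{405}$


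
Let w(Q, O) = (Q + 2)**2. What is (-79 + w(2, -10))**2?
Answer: 3969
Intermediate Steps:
w(Q, O) = (2 + Q)**2
(-79 + w(2, -10))**2 = (-79 + (2 + 2)**2)**2 = (-79 + 4**2)**2 = (-79 + 16)**2 = (-63)**2 = 3969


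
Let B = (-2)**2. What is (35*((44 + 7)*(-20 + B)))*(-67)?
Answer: 1913520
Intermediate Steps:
B = 4
(35*((44 + 7)*(-20 + B)))*(-67) = (35*((44 + 7)*(-20 + 4)))*(-67) = (35*(51*(-16)))*(-67) = (35*(-816))*(-67) = -28560*(-67) = 1913520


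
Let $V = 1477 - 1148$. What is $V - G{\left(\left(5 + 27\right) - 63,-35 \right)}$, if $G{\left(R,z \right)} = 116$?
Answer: $213$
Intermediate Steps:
$V = 329$
$V - G{\left(\left(5 + 27\right) - 63,-35 \right)} = 329 - 116 = 213$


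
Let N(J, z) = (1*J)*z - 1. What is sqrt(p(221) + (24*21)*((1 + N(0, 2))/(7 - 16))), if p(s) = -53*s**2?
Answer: 221*I*sqrt(53) ≈ 1608.9*I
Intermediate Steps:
N(J, z) = -1 + J*z (N(J, z) = J*z - 1 = -1 + J*z)
sqrt(p(221) + (24*21)*((1 + N(0, 2))/(7 - 16))) = sqrt(-53*221**2 + (24*21)*((1 + (-1 + 0*2))/(7 - 16))) = sqrt(-53*48841 + 504*((1 + (-1 + 0))/(-9))) = sqrt(-2588573 + 504*((1 - 1)*(-1/9))) = sqrt(-2588573 + 504*(0*(-1/9))) = sqrt(-2588573 + 504*0) = sqrt(-2588573 + 0) = sqrt(-2588573) = 221*I*sqrt(53)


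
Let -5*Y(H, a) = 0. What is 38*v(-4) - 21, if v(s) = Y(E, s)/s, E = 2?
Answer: -21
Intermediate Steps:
Y(H, a) = 0 (Y(H, a) = -⅕*0 = 0)
v(s) = 0 (v(s) = 0/s = 0)
38*v(-4) - 21 = 38*0 - 21 = 0 - 21 = -21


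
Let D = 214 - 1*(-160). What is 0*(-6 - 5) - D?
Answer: -374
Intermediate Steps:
D = 374 (D = 214 + 160 = 374)
0*(-6 - 5) - D = 0*(-6 - 5) - 1*374 = 0*(-11) - 374 = 0 - 374 = -374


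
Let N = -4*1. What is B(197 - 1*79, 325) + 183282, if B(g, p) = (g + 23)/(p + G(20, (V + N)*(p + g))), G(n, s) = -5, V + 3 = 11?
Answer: 58650381/320 ≈ 1.8328e+5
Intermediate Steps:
V = 8 (V = -3 + 11 = 8)
N = -4
B(g, p) = (23 + g)/(-5 + p) (B(g, p) = (g + 23)/(p - 5) = (23 + g)/(-5 + p))
B(197 - 1*79, 325) + 183282 = (23 + (197 - 1*79))/(-5 + 325) + 183282 = (23 + (197 - 79))/320 + 183282 = (23 + 118)/320 + 183282 = (1/320)*141 + 183282 = 141/320 + 183282 = 58650381/320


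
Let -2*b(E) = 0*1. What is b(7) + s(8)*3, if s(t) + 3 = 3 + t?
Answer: 24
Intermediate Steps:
s(t) = t (s(t) = -3 + (3 + t) = t)
b(E) = 0 (b(E) = -0 = -1/2*0 = 0)
b(7) + s(8)*3 = 0 + 8*3 = 0 + 24 = 24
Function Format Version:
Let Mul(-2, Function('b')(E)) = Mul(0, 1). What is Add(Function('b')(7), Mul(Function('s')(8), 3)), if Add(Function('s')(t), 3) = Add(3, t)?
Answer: 24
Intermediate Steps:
Function('s')(t) = t (Function('s')(t) = Add(-3, Add(3, t)) = t)
Function('b')(E) = 0 (Function('b')(E) = Mul(Rational(-1, 2), Mul(0, 1)) = Mul(Rational(-1, 2), 0) = 0)
Add(Function('b')(7), Mul(Function('s')(8), 3)) = Add(0, Mul(8, 3)) = Add(0, 24) = 24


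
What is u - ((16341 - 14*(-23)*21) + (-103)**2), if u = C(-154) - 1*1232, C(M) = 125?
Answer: -34819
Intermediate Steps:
u = -1107 (u = 125 - 1*1232 = 125 - 1232 = -1107)
u - ((16341 - 14*(-23)*21) + (-103)**2) = -1107 - ((16341 - 14*(-23)*21) + (-103)**2) = -1107 - ((16341 + 322*21) + 10609) = -1107 - ((16341 + 6762) + 10609) = -1107 - (23103 + 10609) = -1107 - 1*33712 = -1107 - 33712 = -34819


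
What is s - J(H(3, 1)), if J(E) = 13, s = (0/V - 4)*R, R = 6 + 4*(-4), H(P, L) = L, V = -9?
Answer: 27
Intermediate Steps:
R = -10 (R = 6 - 16 = -10)
s = 40 (s = (0/(-9) - 4)*(-10) = (0*(-⅑) - 4)*(-10) = (0 - 4)*(-10) = -4*(-10) = 40)
s - J(H(3, 1)) = 40 - 1*13 = 40 - 13 = 27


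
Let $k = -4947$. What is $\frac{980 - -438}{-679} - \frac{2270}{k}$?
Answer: $- \frac{56428}{34629} \approx -1.6295$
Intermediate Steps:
$\frac{980 - -438}{-679} - \frac{2270}{k} = \frac{980 - -438}{-679} - \frac{2270}{-4947} = \left(980 + 438\right) \left(- \frac{1}{679}\right) - - \frac{2270}{4947} = 1418 \left(- \frac{1}{679}\right) + \frac{2270}{4947} = - \frac{1418}{679} + \frac{2270}{4947} = - \frac{56428}{34629}$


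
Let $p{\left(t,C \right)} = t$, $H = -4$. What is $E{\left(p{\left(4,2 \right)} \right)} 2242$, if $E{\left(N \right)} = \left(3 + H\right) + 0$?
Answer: $-2242$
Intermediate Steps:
$E{\left(N \right)} = -1$ ($E{\left(N \right)} = \left(3 - 4\right) + 0 = -1 + 0 = -1$)
$E{\left(p{\left(4,2 \right)} \right)} 2242 = \left(-1\right) 2242 = -2242$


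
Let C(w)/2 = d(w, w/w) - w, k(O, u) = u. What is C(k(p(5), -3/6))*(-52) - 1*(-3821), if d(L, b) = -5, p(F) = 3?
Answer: 4289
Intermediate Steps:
C(w) = -10 - 2*w (C(w) = 2*(-5 - w) = -10 - 2*w)
C(k(p(5), -3/6))*(-52) - 1*(-3821) = (-10 - (-6)/6)*(-52) - 1*(-3821) = (-10 - (-6)/6)*(-52) + 3821 = (-10 - 2*(-½))*(-52) + 3821 = (-10 + 1)*(-52) + 3821 = -9*(-52) + 3821 = 468 + 3821 = 4289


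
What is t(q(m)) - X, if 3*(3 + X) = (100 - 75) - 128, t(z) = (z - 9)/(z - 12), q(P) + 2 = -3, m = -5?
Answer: 1946/51 ≈ 38.157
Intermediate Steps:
q(P) = -5 (q(P) = -2 - 3 = -5)
t(z) = (-9 + z)/(-12 + z)
X = -112/3 (X = -3 + ((100 - 75) - 128)/3 = -3 + (25 - 128)/3 = -3 + (⅓)*(-103) = -3 - 103/3 = -112/3 ≈ -37.333)
t(q(m)) - X = (-9 - 5)/(-12 - 5) - 1*(-112/3) = -14/(-17) + 112/3 = -1/17*(-14) + 112/3 = 14/17 + 112/3 = 1946/51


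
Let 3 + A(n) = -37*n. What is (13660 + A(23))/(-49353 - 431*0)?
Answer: -12806/49353 ≈ -0.25948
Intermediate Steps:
A(n) = -3 - 37*n
(13660 + A(23))/(-49353 - 431*0) = (13660 + (-3 - 37*23))/(-49353 - 431*0) = (13660 + (-3 - 851))/(-49353 + 0) = (13660 - 854)/(-49353) = 12806*(-1/49353) = -12806/49353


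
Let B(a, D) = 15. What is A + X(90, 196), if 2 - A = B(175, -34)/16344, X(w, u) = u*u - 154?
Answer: 208462267/5448 ≈ 38264.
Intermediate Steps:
X(w, u) = -154 + u² (X(w, u) = u² - 154 = -154 + u²)
A = 10891/5448 (A = 2 - 15/16344 = 2 - 1*5/5448 = 2 - 5/5448 = 10891/5448 ≈ 1.9991)
A + X(90, 196) = 10891/5448 + (-154 + 196²) = 10891/5448 + (-154 + 38416) = 10891/5448 + 38262 = 208462267/5448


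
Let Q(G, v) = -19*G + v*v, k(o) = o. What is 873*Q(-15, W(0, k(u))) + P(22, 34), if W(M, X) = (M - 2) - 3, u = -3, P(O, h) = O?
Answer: 270652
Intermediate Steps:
W(M, X) = -5 + M (W(M, X) = (-2 + M) - 3 = -5 + M)
Q(G, v) = v² - 19*G (Q(G, v) = -19*G + v² = v² - 19*G)
873*Q(-15, W(0, k(u))) + P(22, 34) = 873*((-5 + 0)² - 19*(-15)) + 22 = 873*((-5)² + 285) + 22 = 873*(25 + 285) + 22 = 873*310 + 22 = 270630 + 22 = 270652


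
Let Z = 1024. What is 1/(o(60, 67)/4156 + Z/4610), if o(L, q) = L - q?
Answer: 9579580/2111737 ≈ 4.5364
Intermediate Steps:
1/(o(60, 67)/4156 + Z/4610) = 1/((60 - 1*67)/4156 + 1024/4610) = 1/((60 - 67)*(1/4156) + 1024*(1/4610)) = 1/(-7*1/4156 + 512/2305) = 1/(-7/4156 + 512/2305) = 1/(2111737/9579580) = 9579580/2111737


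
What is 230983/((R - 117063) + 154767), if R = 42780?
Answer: 12157/4236 ≈ 2.8699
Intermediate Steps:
230983/((R - 117063) + 154767) = 230983/((42780 - 117063) + 154767) = 230983/(-74283 + 154767) = 230983/80484 = 230983*(1/80484) = 12157/4236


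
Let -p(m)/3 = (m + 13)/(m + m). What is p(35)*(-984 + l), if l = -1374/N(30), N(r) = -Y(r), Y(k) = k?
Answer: 337752/175 ≈ 1930.0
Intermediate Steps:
p(m) = -3*(13 + m)/(2*m) (p(m) = -3*(m + 13)/(m + m) = -3*(13 + m)/(2*m))
N(r) = -r
l = 229/5 (l = -1374/((-1*30)) = -1374/(-30) = -1374*(-1/30) = 229/5 ≈ 45.800)
p(35)*(-984 + l) = ((3/2)*(-13 - 1*35)/35)*(-984 + 229/5) = ((3/2)*(1/35)*(-13 - 35))*(-4691/5) = ((3/2)*(1/35)*(-48))*(-4691/5) = -72/35*(-4691/5) = 337752/175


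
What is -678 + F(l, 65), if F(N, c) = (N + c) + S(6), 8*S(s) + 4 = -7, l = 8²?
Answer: -4403/8 ≈ -550.38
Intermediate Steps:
l = 64
S(s) = -11/8 (S(s) = -½ + (⅛)*(-7) = -½ - 7/8 = -11/8)
F(N, c) = -11/8 + N + c (F(N, c) = (N + c) - 11/8 = -11/8 + N + c)
-678 + F(l, 65) = -678 + (-11/8 + 64 + 65) = -678 + 1021/8 = -4403/8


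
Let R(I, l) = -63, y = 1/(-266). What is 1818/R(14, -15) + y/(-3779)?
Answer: -29007603/1005214 ≈ -28.857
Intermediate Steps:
y = -1/266 ≈ -0.0037594
1818/R(14, -15) + y/(-3779) = 1818/(-63) - 1/266/(-3779) = 1818*(-1/63) - 1/266*(-1/3779) = -202/7 + 1/1005214 = -29007603/1005214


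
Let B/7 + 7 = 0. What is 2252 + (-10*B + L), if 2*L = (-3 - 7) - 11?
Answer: 5463/2 ≈ 2731.5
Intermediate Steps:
L = -21/2 (L = ((-3 - 7) - 11)/2 = (-10 - 11)/2 = (½)*(-21) = -21/2 ≈ -10.500)
B = -49 (B = -49 + 7*0 = -49 + 0 = -49)
2252 + (-10*B + L) = 2252 + (-10*(-49) - 21/2) = 2252 + (490 - 21/2) = 2252 + 959/2 = 5463/2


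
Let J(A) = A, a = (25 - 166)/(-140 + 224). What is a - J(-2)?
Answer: 9/28 ≈ 0.32143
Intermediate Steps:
a = -47/28 (a = -141/84 = -141*1/84 = -47/28 ≈ -1.6786)
a - J(-2) = -47/28 - 1*(-2) = -47/28 + 2 = 9/28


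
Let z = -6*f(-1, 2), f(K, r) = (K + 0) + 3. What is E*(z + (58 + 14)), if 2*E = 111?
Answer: 3330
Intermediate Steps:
E = 111/2 (E = (½)*111 = 111/2 ≈ 55.500)
f(K, r) = 3 + K (f(K, r) = K + 3 = 3 + K)
z = -12 (z = -6*(3 - 1) = -6*2 = -12)
E*(z + (58 + 14)) = 111*(-12 + (58 + 14))/2 = 111*(-12 + 72)/2 = (111/2)*60 = 3330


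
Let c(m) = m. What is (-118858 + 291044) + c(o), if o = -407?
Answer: 171779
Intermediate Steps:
(-118858 + 291044) + c(o) = (-118858 + 291044) - 407 = 172186 - 407 = 171779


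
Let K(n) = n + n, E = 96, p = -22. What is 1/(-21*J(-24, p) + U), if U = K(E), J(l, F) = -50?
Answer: 1/1242 ≈ 0.00080515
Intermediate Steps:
K(n) = 2*n
U = 192 (U = 2*96 = 192)
1/(-21*J(-24, p) + U) = 1/(-21*(-50) + 192) = 1/(1050 + 192) = 1/1242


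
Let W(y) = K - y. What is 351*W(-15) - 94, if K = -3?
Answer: 4118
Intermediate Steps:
W(y) = -3 - y
351*W(-15) - 94 = 351*(-3 - 1*(-15)) - 94 = 351*(-3 + 15) - 94 = 351*12 - 94 = 4212 - 94 = 4118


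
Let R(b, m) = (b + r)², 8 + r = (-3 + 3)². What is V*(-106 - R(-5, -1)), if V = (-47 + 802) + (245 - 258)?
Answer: -204050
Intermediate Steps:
r = -8 (r = -8 + (-3 + 3)² = -8 + 0² = -8 + 0 = -8)
V = 742 (V = 755 - 13 = 742)
R(b, m) = (-8 + b)² (R(b, m) = (b - 8)² = (-8 + b)²)
V*(-106 - R(-5, -1)) = 742*(-106 - (-8 - 5)²) = 742*(-106 - 1*(-13)²) = 742*(-106 - 1*169) = 742*(-106 - 169) = 742*(-275) = -204050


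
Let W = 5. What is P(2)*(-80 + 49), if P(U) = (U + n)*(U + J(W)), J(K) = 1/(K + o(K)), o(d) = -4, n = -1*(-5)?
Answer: -651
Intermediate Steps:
n = 5
J(K) = 1/(-4 + K) (J(K) = 1/(K - 4) = 1/(-4 + K))
P(U) = (1 + U)*(5 + U) (P(U) = (U + 5)*(U + 1/(-4 + 5)) = (5 + U)*(U + 1/1) = (5 + U)*(U + 1) = (5 + U)*(1 + U) = (1 + U)*(5 + U))
P(2)*(-80 + 49) = (5 + 2² + 6*2)*(-80 + 49) = (5 + 4 + 12)*(-31) = 21*(-31) = -651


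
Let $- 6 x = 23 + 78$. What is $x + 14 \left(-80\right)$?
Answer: $- \frac{6821}{6} \approx -1136.8$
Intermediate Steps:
$x = - \frac{101}{6}$ ($x = - \frac{23 + 78}{6} = \left(- \frac{1}{6}\right) 101 = - \frac{101}{6} \approx -16.833$)
$x + 14 \left(-80\right) = - \frac{101}{6} + 14 \left(-80\right) = - \frac{101}{6} - 1120 = - \frac{6821}{6}$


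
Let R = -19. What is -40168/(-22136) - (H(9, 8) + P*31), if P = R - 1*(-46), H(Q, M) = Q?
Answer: -2335861/2767 ≈ -844.19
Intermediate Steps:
P = 27 (P = -19 - 1*(-46) = -19 + 46 = 27)
-40168/(-22136) - (H(9, 8) + P*31) = -40168/(-22136) - (9 + 27*31) = -40168*(-1/22136) - (9 + 837) = 5021/2767 - 1*846 = 5021/2767 - 846 = -2335861/2767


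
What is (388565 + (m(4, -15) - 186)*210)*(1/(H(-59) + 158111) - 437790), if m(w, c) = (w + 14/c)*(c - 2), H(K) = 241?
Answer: -23470437644300003/158352 ≈ -1.4822e+11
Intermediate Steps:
m(w, c) = (-2 + c)*(w + 14/c) (m(w, c) = (w + 14/c)*(-2 + c) = (-2 + c)*(w + 14/c))
(388565 + (m(4, -15) - 186)*210)*(1/(H(-59) + 158111) - 437790) = (388565 + ((14 - 28/(-15) - 2*4 - 15*4) - 186)*210)*(1/(241 + 158111) - 437790) = (388565 + ((14 - 28*(-1/15) - 8 - 60) - 186)*210)*(1/158352 - 437790) = (388565 + ((14 + 28/15 - 8 - 60) - 186)*210)*(1/158352 - 437790) = (388565 + (-782/15 - 186)*210)*(-69324922079/158352) = (388565 - 3572/15*210)*(-69324922079/158352) = (388565 - 50008)*(-69324922079/158352) = 338557*(-69324922079/158352) = -23470437644300003/158352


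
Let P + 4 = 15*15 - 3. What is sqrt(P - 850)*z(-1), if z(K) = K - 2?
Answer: -6*I*sqrt(158) ≈ -75.419*I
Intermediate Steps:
P = 218 (P = -4 + (15*15 - 3) = -4 + (225 - 3) = -4 + 222 = 218)
z(K) = -2 + K
sqrt(P - 850)*z(-1) = sqrt(218 - 850)*(-2 - 1) = sqrt(-632)*(-3) = (2*I*sqrt(158))*(-3) = -6*I*sqrt(158)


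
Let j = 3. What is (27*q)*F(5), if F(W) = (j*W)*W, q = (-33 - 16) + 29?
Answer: -40500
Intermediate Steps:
q = -20 (q = -49 + 29 = -20)
F(W) = 3*W² (F(W) = (3*W)*W = 3*W²)
(27*q)*F(5) = (27*(-20))*(3*5²) = -1620*25 = -540*75 = -40500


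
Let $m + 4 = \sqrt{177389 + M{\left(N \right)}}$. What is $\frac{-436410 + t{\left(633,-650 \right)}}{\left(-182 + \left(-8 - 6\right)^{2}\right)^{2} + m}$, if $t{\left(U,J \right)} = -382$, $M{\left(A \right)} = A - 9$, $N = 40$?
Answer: $\frac{6988672}{11713} - \frac{218396 \sqrt{44355}}{35139} \approx -712.3$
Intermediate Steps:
$M{\left(A \right)} = -9 + A$
$m = -4 + 2 \sqrt{44355}$ ($m = -4 + \sqrt{177389 + \left(-9 + 40\right)} = -4 + \sqrt{177389 + 31} = -4 + \sqrt{177420} = -4 + 2 \sqrt{44355} \approx 417.21$)
$\frac{-436410 + t{\left(633,-650 \right)}}{\left(-182 + \left(-8 - 6\right)^{2}\right)^{2} + m} = \frac{-436410 - 382}{\left(-182 + \left(-8 - 6\right)^{2}\right)^{2} - \left(4 - 2 \sqrt{44355}\right)} = - \frac{436792}{\left(-182 + \left(-14\right)^{2}\right)^{2} - \left(4 - 2 \sqrt{44355}\right)} = - \frac{436792}{\left(-182 + 196\right)^{2} - \left(4 - 2 \sqrt{44355}\right)} = - \frac{436792}{14^{2} - \left(4 - 2 \sqrt{44355}\right)} = - \frac{436792}{196 - \left(4 - 2 \sqrt{44355}\right)} = - \frac{436792}{192 + 2 \sqrt{44355}}$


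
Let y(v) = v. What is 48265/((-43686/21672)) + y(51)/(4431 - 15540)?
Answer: -215185296439/8987181 ≈ -23944.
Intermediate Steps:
48265/((-43686/21672)) + y(51)/(4431 - 15540) = 48265/((-43686/21672)) + 51/(4431 - 15540) = 48265/((-43686*1/21672)) + 51/(-11109) = 48265/(-2427/1204) + 51*(-1/11109) = 48265*(-1204/2427) - 17/3703 = -58111060/2427 - 17/3703 = -215185296439/8987181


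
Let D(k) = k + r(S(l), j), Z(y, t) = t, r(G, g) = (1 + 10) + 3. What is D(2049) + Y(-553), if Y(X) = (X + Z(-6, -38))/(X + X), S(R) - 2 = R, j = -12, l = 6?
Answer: 2282269/1106 ≈ 2063.5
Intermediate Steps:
S(R) = 2 + R
r(G, g) = 14 (r(G, g) = 11 + 3 = 14)
D(k) = 14 + k (D(k) = k + 14 = 14 + k)
Y(X) = (-38 + X)/(2*X) (Y(X) = (X - 38)/(X + X) = (-38 + X)/((2*X)) = (-38 + X)*(1/(2*X)) = (-38 + X)/(2*X))
D(2049) + Y(-553) = (14 + 2049) + (½)*(-38 - 553)/(-553) = 2063 + (½)*(-1/553)*(-591) = 2063 + 591/1106 = 2282269/1106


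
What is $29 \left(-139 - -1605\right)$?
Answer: $42514$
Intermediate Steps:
$29 \left(-139 - -1605\right) = 29 \left(-139 + 1605\right) = 29 \cdot 1466 = 42514$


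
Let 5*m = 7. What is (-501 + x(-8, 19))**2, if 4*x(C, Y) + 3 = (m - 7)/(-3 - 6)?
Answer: 8151742369/32400 ≈ 2.5160e+5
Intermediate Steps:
m = 7/5 (m = (1/5)*7 = 7/5 ≈ 1.4000)
x(C, Y) = -107/180 (x(C, Y) = -3/4 + ((7/5 - 7)/(-3 - 6))/4 = -3/4 + (-28/5/(-9))/4 = -3/4 + (-28/5*(-1/9))/4 = -3/4 + (1/4)*(28/45) = -3/4 + 7/45 = -107/180)
(-501 + x(-8, 19))**2 = (-501 - 107/180)**2 = (-90287/180)**2 = 8151742369/32400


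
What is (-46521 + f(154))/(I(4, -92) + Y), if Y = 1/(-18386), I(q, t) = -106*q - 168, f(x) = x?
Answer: 852503662/10884513 ≈ 78.323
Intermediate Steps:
I(q, t) = -168 - 106*q
Y = -1/18386 ≈ -5.4389e-5
(-46521 + f(154))/(I(4, -92) + Y) = (-46521 + 154)/((-168 - 106*4) - 1/18386) = -46367/((-168 - 424) - 1/18386) = -46367/(-592 - 1/18386) = -46367/(-10884513/18386) = -46367*(-18386/10884513) = 852503662/10884513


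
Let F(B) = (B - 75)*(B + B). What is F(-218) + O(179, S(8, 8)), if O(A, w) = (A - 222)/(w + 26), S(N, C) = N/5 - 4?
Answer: 15074049/118 ≈ 1.2775e+5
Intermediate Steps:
S(N, C) = -4 + N/5 (S(N, C) = N*(⅕) - 4 = N/5 - 4 = -4 + N/5)
O(A, w) = (-222 + A)/(26 + w)
F(B) = 2*B*(-75 + B) (F(B) = (-75 + B)*(2*B) = 2*B*(-75 + B))
F(-218) + O(179, S(8, 8)) = 2*(-218)*(-75 - 218) + (-222 + 179)/(26 + (-4 + (⅕)*8)) = 2*(-218)*(-293) - 43/(26 + (-4 + 8/5)) = 127748 - 43/(26 - 12/5) = 127748 - 43/(118/5) = 127748 + (5/118)*(-43) = 127748 - 215/118 = 15074049/118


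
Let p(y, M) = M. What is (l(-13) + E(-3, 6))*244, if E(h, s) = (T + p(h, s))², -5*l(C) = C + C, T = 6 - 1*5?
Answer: 66124/5 ≈ 13225.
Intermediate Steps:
T = 1 (T = 6 - 5 = 1)
l(C) = -2*C/5 (l(C) = -(C + C)/5 = -2*C/5)
E(h, s) = (1 + s)²
(l(-13) + E(-3, 6))*244 = (-⅖*(-13) + (1 + 6)²)*244 = (26/5 + 7²)*244 = (26/5 + 49)*244 = (271/5)*244 = 66124/5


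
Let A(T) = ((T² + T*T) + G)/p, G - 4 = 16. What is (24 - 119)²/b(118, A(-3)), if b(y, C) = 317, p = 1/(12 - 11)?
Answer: 9025/317 ≈ 28.470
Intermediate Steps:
G = 20 (G = 4 + 16 = 20)
p = 1 (p = 1/1 = 1)
A(T) = 20 + 2*T² (A(T) = ((T² + T*T) + 20)/1 = ((T² + T²) + 20)*1 = (2*T² + 20)*1 = (20 + 2*T²)*1 = 20 + 2*T²)
(24 - 119)²/b(118, A(-3)) = (24 - 119)²/317 = (-95)²*(1/317) = 9025*(1/317) = 9025/317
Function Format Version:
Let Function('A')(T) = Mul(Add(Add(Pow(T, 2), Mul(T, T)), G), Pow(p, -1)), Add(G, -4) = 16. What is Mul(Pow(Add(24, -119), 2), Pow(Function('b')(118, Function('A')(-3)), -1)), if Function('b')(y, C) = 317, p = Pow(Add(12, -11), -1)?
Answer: Rational(9025, 317) ≈ 28.470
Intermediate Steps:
G = 20 (G = Add(4, 16) = 20)
p = 1 (p = Pow(1, -1) = 1)
Function('A')(T) = Add(20, Mul(2, Pow(T, 2))) (Function('A')(T) = Mul(Add(Add(Pow(T, 2), Mul(T, T)), 20), Pow(1, -1)) = Mul(Add(Add(Pow(T, 2), Pow(T, 2)), 20), 1) = Mul(Add(Mul(2, Pow(T, 2)), 20), 1) = Mul(Add(20, Mul(2, Pow(T, 2))), 1) = Add(20, Mul(2, Pow(T, 2))))
Mul(Pow(Add(24, -119), 2), Pow(Function('b')(118, Function('A')(-3)), -1)) = Mul(Pow(Add(24, -119), 2), Pow(317, -1)) = Mul(Pow(-95, 2), Rational(1, 317)) = Mul(9025, Rational(1, 317)) = Rational(9025, 317)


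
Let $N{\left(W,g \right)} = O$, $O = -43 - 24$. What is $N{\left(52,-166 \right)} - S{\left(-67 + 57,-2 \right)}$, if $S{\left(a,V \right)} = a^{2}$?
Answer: $-167$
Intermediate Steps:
$O = -67$ ($O = -43 - 24 = -67$)
$N{\left(W,g \right)} = -67$
$N{\left(52,-166 \right)} - S{\left(-67 + 57,-2 \right)} = -67 - \left(-67 + 57\right)^{2} = -67 - \left(-10\right)^{2} = -67 - 100 = -167$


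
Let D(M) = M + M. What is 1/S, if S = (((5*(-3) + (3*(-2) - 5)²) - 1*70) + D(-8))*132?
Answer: 1/2640 ≈ 0.00037879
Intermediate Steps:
D(M) = 2*M
S = 2640 (S = (((5*(-3) + (3*(-2) - 5)²) - 1*70) + 2*(-8))*132 = (((-15 + (-6 - 5)²) - 70) - 16)*132 = (((-15 + (-11)²) - 70) - 16)*132 = (((-15 + 121) - 70) - 16)*132 = ((106 - 70) - 16)*132 = (36 - 16)*132 = 20*132 = 2640)
1/S = 1/2640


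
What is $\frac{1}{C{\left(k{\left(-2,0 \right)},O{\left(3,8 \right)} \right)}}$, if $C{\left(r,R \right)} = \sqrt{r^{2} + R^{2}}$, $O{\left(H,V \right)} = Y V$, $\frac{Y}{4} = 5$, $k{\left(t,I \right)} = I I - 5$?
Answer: $\frac{\sqrt{41}}{1025} \approx 0.006247$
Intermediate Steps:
$k{\left(t,I \right)} = -5 + I^{2}$ ($k{\left(t,I \right)} = I^{2} - 5 = -5 + I^{2}$)
$Y = 20$ ($Y = 4 \cdot 5 = 20$)
$O{\left(H,V \right)} = 20 V$
$C{\left(r,R \right)} = \sqrt{R^{2} + r^{2}}$
$\frac{1}{C{\left(k{\left(-2,0 \right)},O{\left(3,8 \right)} \right)}} = \frac{1}{\sqrt{\left(20 \cdot 8\right)^{2} + \left(-5 + 0^{2}\right)^{2}}} = \frac{1}{\sqrt{160^{2} + \left(-5 + 0\right)^{2}}} = \frac{1}{\sqrt{25600 + \left(-5\right)^{2}}} = \frac{1}{\sqrt{25600 + 25}} = \frac{1}{\sqrt{25625}} = \frac{1}{25 \sqrt{41}} = \frac{\sqrt{41}}{1025}$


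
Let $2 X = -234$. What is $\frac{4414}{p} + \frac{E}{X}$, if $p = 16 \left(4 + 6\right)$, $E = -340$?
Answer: $\frac{285419}{9360} \approx 30.493$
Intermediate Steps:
$p = 160$ ($p = 16 \cdot 10 = 160$)
$X = -117$ ($X = \frac{1}{2} \left(-234\right) = -117$)
$\frac{4414}{p} + \frac{E}{X} = \frac{4414}{160} - \frac{340}{-117} = 4414 \cdot \frac{1}{160} - - \frac{340}{117} = \frac{2207}{80} + \frac{340}{117} = \frac{285419}{9360}$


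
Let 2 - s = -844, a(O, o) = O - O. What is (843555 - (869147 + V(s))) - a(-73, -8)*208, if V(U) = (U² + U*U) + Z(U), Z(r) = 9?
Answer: -1457033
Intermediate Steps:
a(O, o) = 0
s = 846 (s = 2 - 1*(-844) = 2 + 844 = 846)
V(U) = 9 + 2*U² (V(U) = (U² + U*U) + 9 = (U² + U²) + 9 = 2*U² + 9 = 9 + 2*U²)
(843555 - (869147 + V(s))) - a(-73, -8)*208 = (843555 - (869147 + (9 + 2*846²))) - 0*208 = (843555 - (869147 + (9 + 2*715716))) - 1*0 = (843555 - (869147 + (9 + 1431432))) + 0 = (843555 - (869147 + 1431441)) + 0 = (843555 - 1*2300588) + 0 = (843555 - 2300588) + 0 = -1457033 + 0 = -1457033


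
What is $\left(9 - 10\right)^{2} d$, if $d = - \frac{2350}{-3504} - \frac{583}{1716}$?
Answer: $\frac{7537}{22776} \approx 0.33092$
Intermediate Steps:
$d = \frac{7537}{22776}$ ($d = \left(-2350\right) \left(- \frac{1}{3504}\right) - \frac{53}{156} = \frac{1175}{1752} - \frac{53}{156} = \frac{7537}{22776} \approx 0.33092$)
$\left(9 - 10\right)^{2} d = \left(9 - 10\right)^{2} \cdot \frac{7537}{22776} = \left(-1\right)^{2} \cdot \frac{7537}{22776} = 1 \cdot \frac{7537}{22776} = \frac{7537}{22776}$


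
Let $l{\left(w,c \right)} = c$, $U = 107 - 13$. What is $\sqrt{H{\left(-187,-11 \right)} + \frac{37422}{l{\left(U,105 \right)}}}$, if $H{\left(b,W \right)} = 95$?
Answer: $\frac{\sqrt{11285}}{5} \approx 21.246$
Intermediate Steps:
$U = 94$ ($U = 107 - 13 = 94$)
$\sqrt{H{\left(-187,-11 \right)} + \frac{37422}{l{\left(U,105 \right)}}} = \sqrt{95 + \frac{37422}{105}} = \sqrt{95 + 37422 \cdot \frac{1}{105}} = \sqrt{95 + \frac{1782}{5}} = \sqrt{\frac{2257}{5}} = \frac{\sqrt{11285}}{5}$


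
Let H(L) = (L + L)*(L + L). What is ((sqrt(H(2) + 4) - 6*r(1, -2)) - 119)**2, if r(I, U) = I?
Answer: 15645 - 500*sqrt(5) ≈ 14527.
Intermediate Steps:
H(L) = 4*L**2 (H(L) = (2*L)*(2*L) = 4*L**2)
((sqrt(H(2) + 4) - 6*r(1, -2)) - 119)**2 = ((sqrt(4*2**2 + 4) - 6*1) - 119)**2 = ((sqrt(4*4 + 4) - 6) - 119)**2 = ((sqrt(16 + 4) - 6) - 119)**2 = ((sqrt(20) - 6) - 119)**2 = ((2*sqrt(5) - 6) - 119)**2 = ((-6 + 2*sqrt(5)) - 119)**2 = (-125 + 2*sqrt(5))**2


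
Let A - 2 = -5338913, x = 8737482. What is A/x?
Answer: -1779637/2912494 ≈ -0.61104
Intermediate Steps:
A = -5338911 (A = 2 - 5338913 = -5338911)
A/x = -5338911/8737482 = -5338911*1/8737482 = -1779637/2912494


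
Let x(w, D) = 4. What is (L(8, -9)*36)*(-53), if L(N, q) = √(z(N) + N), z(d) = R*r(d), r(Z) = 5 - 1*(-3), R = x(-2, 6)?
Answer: -3816*√10 ≈ -12067.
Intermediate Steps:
R = 4
r(Z) = 8 (r(Z) = 5 + 3 = 8)
z(d) = 32 (z(d) = 4*8 = 32)
L(N, q) = √(32 + N)
(L(8, -9)*36)*(-53) = (√(32 + 8)*36)*(-53) = (√40*36)*(-53) = ((2*√10)*36)*(-53) = (72*√10)*(-53) = -3816*√10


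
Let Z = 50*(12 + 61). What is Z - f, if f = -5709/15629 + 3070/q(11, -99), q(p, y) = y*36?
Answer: 101689868653/27850878 ≈ 3651.2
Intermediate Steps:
q(p, y) = 36*y
f = -34163953/27850878 (f = -5709/15629 + 3070/((36*(-99))) = -5709*1/15629 + 3070/(-3564) = -5709/15629 + 3070*(-1/3564) = -5709/15629 - 1535/1782 = -34163953/27850878 ≈ -1.2267)
Z = 3650 (Z = 50*73 = 3650)
Z - f = 3650 - 1*(-34163953/27850878) = 3650 + 34163953/27850878 = 101689868653/27850878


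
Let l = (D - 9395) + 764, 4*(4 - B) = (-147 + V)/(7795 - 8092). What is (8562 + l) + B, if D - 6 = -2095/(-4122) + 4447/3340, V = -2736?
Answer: -125333383/2103365 ≈ -59.587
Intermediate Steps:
D = 53966357/6883740 (D = 6 + (-2095/(-4122) + 4447/3340) = 6 + (-2095*(-1/4122) + 4447*(1/3340)) = 6 + (2095/4122 + 4447/3340) = 6 + 12663917/6883740 = 53966357/6883740 ≈ 7.8397)
B = 623/396 (B = 4 - (-147 - 2736)/(4*(7795 - 8092)) = 4 - (-2883)/(4*(-297)) = 4 - (-2883)*(-1)/(4*297) = 4 - ¼*961/99 = 4 - 961/396 = 623/396 ≈ 1.5732)
l = -59359593583/6883740 (l = (53966357/6883740 - 9395) + 764 = -64618770943/6883740 + 764 = -59359593583/6883740 ≈ -8623.2)
(8562 + l) + B = (8562 - 59359593583/6883740) + 623/396 = -421011703/6883740 + 623/396 = -125333383/2103365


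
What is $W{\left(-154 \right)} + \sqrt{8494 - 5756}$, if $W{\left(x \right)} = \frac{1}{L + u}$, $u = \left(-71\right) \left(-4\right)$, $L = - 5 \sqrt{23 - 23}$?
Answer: $\frac{1}{284} + 37 \sqrt{2} \approx 52.329$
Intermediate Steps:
$L = 0$ ($L = - 5 \sqrt{0} = \left(-5\right) 0 = 0$)
$u = 284$
$W{\left(x \right)} = \frac{1}{284}$ ($W{\left(x \right)} = \frac{1}{0 + 284} = \frac{1}{284}$)
$W{\left(-154 \right)} + \sqrt{8494 - 5756} = \frac{1}{284} + \sqrt{8494 - 5756} = \frac{1}{284} + \sqrt{2738} = \frac{1}{284} + 37 \sqrt{2}$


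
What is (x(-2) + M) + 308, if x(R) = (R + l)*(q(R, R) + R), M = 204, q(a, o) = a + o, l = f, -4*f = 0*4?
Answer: 524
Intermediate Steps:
f = 0 (f = -0*4 = -¼*0 = 0)
l = 0
x(R) = 3*R² (x(R) = (R + 0)*((R + R) + R) = R*(2*R + R) = R*(3*R) = 3*R²)
(x(-2) + M) + 308 = (3*(-2)² + 204) + 308 = (3*4 + 204) + 308 = (12 + 204) + 308 = 216 + 308 = 524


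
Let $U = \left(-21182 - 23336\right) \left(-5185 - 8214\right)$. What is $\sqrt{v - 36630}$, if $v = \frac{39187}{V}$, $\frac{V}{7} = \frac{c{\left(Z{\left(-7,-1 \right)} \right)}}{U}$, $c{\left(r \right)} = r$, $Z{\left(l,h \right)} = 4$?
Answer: $\frac{\sqrt{163624401163258}}{14} \approx 9.1368 \cdot 10^{5}$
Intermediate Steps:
$U = 596496682$ ($U = \left(-44518\right) \left(-13399\right) = 596496682$)
$V = \frac{14}{298248341}$ ($V = 7 \cdot \frac{4}{596496682} = 7 \cdot 4 \cdot \frac{1}{596496682} = 7 \cdot \frac{2}{298248341} = \frac{14}{298248341} \approx 4.6941 \cdot 10^{-8}$)
$v = \frac{11687457738767}{14}$ ($v = \frac{39187}{\frac{14}{298248341}} = 39187 \cdot \frac{298248341}{14} = \frac{11687457738767}{14} \approx 8.3482 \cdot 10^{11}$)
$\sqrt{v - 36630} = \sqrt{\frac{11687457738767}{14} - 36630} = \sqrt{\frac{11687457225947}{14}} = \frac{\sqrt{163624401163258}}{14}$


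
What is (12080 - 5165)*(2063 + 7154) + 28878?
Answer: 63764433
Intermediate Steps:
(12080 - 5165)*(2063 + 7154) + 28878 = 6915*9217 + 28878 = 63735555 + 28878 = 63764433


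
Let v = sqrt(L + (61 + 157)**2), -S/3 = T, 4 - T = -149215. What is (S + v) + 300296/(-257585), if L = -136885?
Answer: -115310028641/257585 + 3*I*sqrt(9929) ≈ -4.4766e+5 + 298.93*I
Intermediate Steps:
T = 149219 (T = 4 - 1*(-149215) = 4 + 149215 = 149219)
S = -447657 (S = -3*149219 = -447657)
v = 3*I*sqrt(9929) (v = sqrt(-136885 + (61 + 157)**2) = sqrt(-136885 + 218**2) = sqrt(-136885 + 47524) = sqrt(-89361) = 3*I*sqrt(9929) ≈ 298.93*I)
(S + v) + 300296/(-257585) = (-447657 + 3*I*sqrt(9929)) + 300296/(-257585) = (-447657 + 3*I*sqrt(9929)) + 300296*(-1/257585) = (-447657 + 3*I*sqrt(9929)) - 300296/257585 = -115310028641/257585 + 3*I*sqrt(9929)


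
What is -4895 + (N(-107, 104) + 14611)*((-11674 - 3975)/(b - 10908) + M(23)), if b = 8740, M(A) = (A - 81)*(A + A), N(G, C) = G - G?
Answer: -84295261685/2168 ≈ -3.8882e+7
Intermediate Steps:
N(G, C) = 0
M(A) = 2*A*(-81 + A) (M(A) = (-81 + A)*(2*A) = 2*A*(-81 + A))
-4895 + (N(-107, 104) + 14611)*((-11674 - 3975)/(b - 10908) + M(23)) = -4895 + (0 + 14611)*((-11674 - 3975)/(8740 - 10908) + 2*23*(-81 + 23)) = -4895 + 14611*(-15649/(-2168) + 2*23*(-58)) = -4895 + 14611*(-15649*(-1/2168) - 2668) = -4895 + 14611*(15649/2168 - 2668) = -4895 + 14611*(-5768575/2168) = -4895 - 84284649325/2168 = -84295261685/2168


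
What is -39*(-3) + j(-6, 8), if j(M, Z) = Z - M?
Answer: 131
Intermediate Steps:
-39*(-3) + j(-6, 8) = -39*(-3) + (8 - 1*(-6)) = 117 + (8 + 6) = 117 + 14 = 131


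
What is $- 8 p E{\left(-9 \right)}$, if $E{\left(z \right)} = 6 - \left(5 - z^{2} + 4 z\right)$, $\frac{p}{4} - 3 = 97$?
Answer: $-377600$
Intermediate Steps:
$p = 400$ ($p = 12 + 4 \cdot 97 = 12 + 388 = 400$)
$E{\left(z \right)} = 1 + z^{2} - 4 z$ ($E{\left(z \right)} = 6 - \left(5 - z^{2} + 4 z\right) = 1 + z^{2} - 4 z$)
$- 8 p E{\left(-9 \right)} = \left(-8\right) 400 \left(1 + \left(-9\right)^{2} - -36\right) = - 3200 \left(1 + 81 + 36\right) = \left(-3200\right) 118 = -377600$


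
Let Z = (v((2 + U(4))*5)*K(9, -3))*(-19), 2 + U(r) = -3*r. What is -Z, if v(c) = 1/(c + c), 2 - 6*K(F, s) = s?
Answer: -19/144 ≈ -0.13194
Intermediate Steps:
K(F, s) = 1/3 - s/6
U(r) = -2 - 3*r
v(c) = 1/(2*c)
Z = 19/144 (Z = ((1/(2*(((2 + (-2 - 3*4))*5))))*(1/3 - 1/6*(-3)))*(-19) = ((1/(2*(((2 + (-2 - 12))*5))))*(1/3 + 1/2))*(-19) = ((1/(2*(((2 - 14)*5))))*(5/6))*(-19) = ((1/(2*((-12*5))))*(5/6))*(-19) = (((1/2)/(-60))*(5/6))*(-19) = (((1/2)*(-1/60))*(5/6))*(-19) = -1/120*5/6*(-19) = -1/144*(-19) = 19/144 ≈ 0.13194)
-Z = -1*19/144 = -19/144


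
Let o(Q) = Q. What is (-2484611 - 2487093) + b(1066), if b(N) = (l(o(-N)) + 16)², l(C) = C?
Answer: -3869204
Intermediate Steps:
b(N) = (16 - N)² (b(N) = (-N + 16)² = (16 - N)²)
(-2484611 - 2487093) + b(1066) = (-2484611 - 2487093) + (-16 + 1066)² = -4971704 + 1050² = -4971704 + 1102500 = -3869204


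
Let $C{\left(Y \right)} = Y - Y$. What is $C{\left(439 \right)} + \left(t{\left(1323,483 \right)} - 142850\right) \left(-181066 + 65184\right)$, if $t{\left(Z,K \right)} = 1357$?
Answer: $16396491826$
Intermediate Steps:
$C{\left(Y \right)} = 0$
$C{\left(439 \right)} + \left(t{\left(1323,483 \right)} - 142850\right) \left(-181066 + 65184\right) = 0 + \left(1357 - 142850\right) \left(-181066 + 65184\right) = 0 - -16396491826 = 0 + 16396491826 = 16396491826$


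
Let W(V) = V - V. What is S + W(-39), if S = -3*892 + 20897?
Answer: 18221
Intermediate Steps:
W(V) = 0
S = 18221 (S = -2676 + 20897 = 18221)
S + W(-39) = 18221 + 0 = 18221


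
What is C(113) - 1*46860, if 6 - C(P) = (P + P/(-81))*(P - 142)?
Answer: -3533014/81 ≈ -43617.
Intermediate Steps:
C(P) = 6 - 80*P*(-142 + P)/81 (C(P) = 6 - (P + P/(-81))*(P - 142) = 6 - (P + P*(-1/81))*(-142 + P) = 6 - (P - P/81)*(-142 + P) = 6 - 80*P/81*(-142 + P) = 6 - 80*P*(-142 + P)/81)
C(113) - 1*46860 = (6 - 80/81*113**2 + (11360/81)*113) - 1*46860 = (6 - 80/81*12769 + 1283680/81) - 46860 = (6 - 1021520/81 + 1283680/81) - 46860 = 262646/81 - 46860 = -3533014/81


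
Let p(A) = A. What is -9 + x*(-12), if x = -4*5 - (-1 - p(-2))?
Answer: 243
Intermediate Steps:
x = -21 (x = -4*5 - (-1 - 1*(-2)) = -20 - (-1 + 2) = -20 - 1*1 = -20 - 1 = -21)
-9 + x*(-12) = -9 - 21*(-12) = -9 + 252 = 243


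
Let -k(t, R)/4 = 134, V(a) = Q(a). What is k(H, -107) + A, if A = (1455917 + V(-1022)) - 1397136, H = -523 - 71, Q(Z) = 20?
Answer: 58265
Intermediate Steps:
H = -594
V(a) = 20
k(t, R) = -536 (k(t, R) = -4*134 = -536)
A = 58801 (A = (1455917 + 20) - 1397136 = 1455937 - 1397136 = 58801)
k(H, -107) + A = -536 + 58801 = 58265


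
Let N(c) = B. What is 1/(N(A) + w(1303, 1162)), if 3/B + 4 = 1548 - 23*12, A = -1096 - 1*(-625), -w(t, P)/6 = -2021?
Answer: 1268/15375771 ≈ 8.2467e-5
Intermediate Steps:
w(t, P) = 12126 (w(t, P) = -6*(-2021) = 12126)
A = -471 (A = -1096 + 625 = -471)
B = 3/1268 (B = 3/(-4 + (1548 - 23*12)) = 3/(-4 + (1548 - 276)) = 3/(-4 + 1272) = 3/1268 ≈ 0.0023659)
N(c) = 3/1268
1/(N(A) + w(1303, 1162)) = 1/(3/1268 + 12126) = 1/(15375771/1268) = 1268/15375771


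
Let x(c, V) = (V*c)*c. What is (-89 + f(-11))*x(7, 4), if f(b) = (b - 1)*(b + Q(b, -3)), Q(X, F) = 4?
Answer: -980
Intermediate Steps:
x(c, V) = V*c²
f(b) = (-1 + b)*(4 + b) (f(b) = (b - 1)*(b + 4) = (-1 + b)*(4 + b))
(-89 + f(-11))*x(7, 4) = (-89 + (-4 + (-11)² + 3*(-11)))*(4*7²) = (-89 + (-4 + 121 - 33))*(4*49) = (-89 + 84)*196 = -5*196 = -980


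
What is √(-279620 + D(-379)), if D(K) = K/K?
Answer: I*√279619 ≈ 528.79*I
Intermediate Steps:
D(K) = 1
√(-279620 + D(-379)) = √(-279620 + 1) = √(-279619) = I*√279619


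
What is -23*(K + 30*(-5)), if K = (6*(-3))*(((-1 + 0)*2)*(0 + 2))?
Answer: 1794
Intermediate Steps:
K = 72 (K = -18*(-1*2)*2 = -(-36)*2 = -18*(-4) = 72)
-23*(K + 30*(-5)) = -23*(72 + 30*(-5)) = -23*(72 - 150) = -23*(-78) = 1794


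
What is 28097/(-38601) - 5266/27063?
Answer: -107073553/116073207 ≈ -0.92247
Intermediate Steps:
28097/(-38601) - 5266/27063 = 28097*(-1/38601) - 5266*1/27063 = -28097/38601 - 5266/27063 = -107073553/116073207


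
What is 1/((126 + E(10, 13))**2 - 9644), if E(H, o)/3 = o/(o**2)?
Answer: 169/1063045 ≈ 0.00015898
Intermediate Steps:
E(H, o) = 3/o (E(H, o) = 3*(o/(o**2)) = 3*(o/o**2) = 3/o)
1/((126 + E(10, 13))**2 - 9644) = 1/((126 + 3/13)**2 - 9644) = 1/((1641/13)**2 - 9644) = 1/(2692881/169 - 9644) = 1/(1063045/169) = 169/1063045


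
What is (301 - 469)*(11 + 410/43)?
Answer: -148344/43 ≈ -3449.9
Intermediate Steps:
(301 - 469)*(11 + 410/43) = -168*(11 + 410*(1/43)) = -168*(11 + 410/43) = -168*883/43 = -148344/43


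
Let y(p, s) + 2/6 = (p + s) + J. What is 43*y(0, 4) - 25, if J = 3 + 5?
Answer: 1430/3 ≈ 476.67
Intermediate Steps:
J = 8
y(p, s) = 23/3 + p + s (y(p, s) = -⅓ + ((p + s) + 8) = -⅓ + (8 + p + s) = 23/3 + p + s)
43*y(0, 4) - 25 = 43*(23/3 + 0 + 4) - 25 = 43*(35/3) - 25 = 1505/3 - 25 = 1430/3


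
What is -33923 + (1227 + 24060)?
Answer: -8636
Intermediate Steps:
-33923 + (1227 + 24060) = -33923 + 25287 = -8636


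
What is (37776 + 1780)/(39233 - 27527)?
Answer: 19778/5853 ≈ 3.3791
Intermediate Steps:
(37776 + 1780)/(39233 - 27527) = 39556/11706 = 39556*(1/11706) = 19778/5853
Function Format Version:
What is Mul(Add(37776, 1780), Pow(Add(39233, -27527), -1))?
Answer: Rational(19778, 5853) ≈ 3.3791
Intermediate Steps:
Mul(Add(37776, 1780), Pow(Add(39233, -27527), -1)) = Mul(39556, Pow(11706, -1)) = Mul(39556, Rational(1, 11706)) = Rational(19778, 5853)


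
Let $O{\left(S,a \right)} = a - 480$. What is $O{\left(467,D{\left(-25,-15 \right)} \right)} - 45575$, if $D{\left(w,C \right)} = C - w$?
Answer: $-46045$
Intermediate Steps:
$O{\left(S,a \right)} = -480 + a$
$O{\left(467,D{\left(-25,-15 \right)} \right)} - 45575 = \left(-480 - -10\right) - 45575 = \left(-480 + \left(-15 + 25\right)\right) - 45575 = \left(-480 + 10\right) - 45575 = -470 - 45575 = -46045$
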